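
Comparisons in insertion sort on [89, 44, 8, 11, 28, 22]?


Algorithm: insertion sort
Input: [89, 44, 8, 11, 28, 22]
Sorted: [8, 11, 22, 28, 44, 89]

13


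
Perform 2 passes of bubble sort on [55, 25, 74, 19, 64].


Initial: [55, 25, 74, 19, 64]
Pass 1: [25, 55, 19, 64, 74] (3 swaps)
Pass 2: [25, 19, 55, 64, 74] (1 swaps)

After 2 passes: [25, 19, 55, 64, 74]


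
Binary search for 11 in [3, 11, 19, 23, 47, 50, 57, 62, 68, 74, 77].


Step 1: lo=0, hi=10, mid=5, val=50
Step 2: lo=0, hi=4, mid=2, val=19
Step 3: lo=0, hi=1, mid=0, val=3
Step 4: lo=1, hi=1, mid=1, val=11

Found at index 1


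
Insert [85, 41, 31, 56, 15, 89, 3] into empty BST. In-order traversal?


Insert 85: root
Insert 41: L from 85
Insert 31: L from 85 -> L from 41
Insert 56: L from 85 -> R from 41
Insert 15: L from 85 -> L from 41 -> L from 31
Insert 89: R from 85
Insert 3: L from 85 -> L from 41 -> L from 31 -> L from 15

In-order: [3, 15, 31, 41, 56, 85, 89]


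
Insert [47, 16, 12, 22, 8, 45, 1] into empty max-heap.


Insert 47: [47]
Insert 16: [47, 16]
Insert 12: [47, 16, 12]
Insert 22: [47, 22, 12, 16]
Insert 8: [47, 22, 12, 16, 8]
Insert 45: [47, 22, 45, 16, 8, 12]
Insert 1: [47, 22, 45, 16, 8, 12, 1]

Final heap: [47, 22, 45, 16, 8, 12, 1]


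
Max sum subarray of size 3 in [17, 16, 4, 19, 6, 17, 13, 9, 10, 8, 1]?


[0:3]: 37
[1:4]: 39
[2:5]: 29
[3:6]: 42
[4:7]: 36
[5:8]: 39
[6:9]: 32
[7:10]: 27
[8:11]: 19

Max: 42 at [3:6]


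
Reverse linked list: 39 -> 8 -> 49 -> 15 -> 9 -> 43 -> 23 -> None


Step 1: curr=39, set curr.next=prev(None) | reversed so far: 39
Step 2: curr=8, set curr.next=prev(39) | reversed so far: 8 -> 39
Step 3: curr=49, set curr.next=prev(8) | reversed so far: 49 -> 8 -> 39
Step 4: curr=15, set curr.next=prev(49) | reversed so far: 15 -> 49 -> 8 -> 39
Step 5: curr=9, set curr.next=prev(15) | reversed so far: 9 -> 15 -> 49 -> 8 -> 39
Step 6: curr=43, set curr.next=prev(9) | reversed so far: 43 -> 9 -> 15 -> 49 -> 8 -> 39
Step 7: curr=23, set curr.next=prev(43) | reversed so far: 23 -> 43 -> 9 -> 15 -> 49 -> 8 -> 39

23 -> 43 -> 9 -> 15 -> 49 -> 8 -> 39 -> None


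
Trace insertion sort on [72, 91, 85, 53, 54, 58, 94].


Initial: [72, 91, 85, 53, 54, 58, 94]
Insert 91: [72, 91, 85, 53, 54, 58, 94]
Insert 85: [72, 85, 91, 53, 54, 58, 94]
Insert 53: [53, 72, 85, 91, 54, 58, 94]
Insert 54: [53, 54, 72, 85, 91, 58, 94]
Insert 58: [53, 54, 58, 72, 85, 91, 94]
Insert 94: [53, 54, 58, 72, 85, 91, 94]

Sorted: [53, 54, 58, 72, 85, 91, 94]


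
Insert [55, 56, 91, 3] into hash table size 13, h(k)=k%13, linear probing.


Insert 55: h=3 -> slot 3
Insert 56: h=4 -> slot 4
Insert 91: h=0 -> slot 0
Insert 3: h=3, 2 probes -> slot 5

Table: [91, None, None, 55, 56, 3, None, None, None, None, None, None, None]


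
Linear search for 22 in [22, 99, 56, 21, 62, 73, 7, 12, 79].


i=0: 22==22 found!

Found at 0, 1 comps


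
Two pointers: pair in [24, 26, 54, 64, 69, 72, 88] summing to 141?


lo=0(24)+hi=6(88)=112
lo=1(26)+hi=6(88)=114
lo=2(54)+hi=6(88)=142
lo=2(54)+hi=5(72)=126
lo=3(64)+hi=5(72)=136
lo=4(69)+hi=5(72)=141

Yes: 69+72=141


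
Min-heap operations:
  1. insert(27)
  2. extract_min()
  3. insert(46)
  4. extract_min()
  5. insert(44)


insert(27) -> [27]
extract_min()->27, []
insert(46) -> [46]
extract_min()->46, []
insert(44) -> [44]

Final heap: [44]


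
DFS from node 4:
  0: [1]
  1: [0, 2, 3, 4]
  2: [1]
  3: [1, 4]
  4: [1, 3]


Visit 4, push [3, 1]
Visit 1, push [3, 2, 0]
Visit 0, push []
Visit 2, push []
Visit 3, push []

DFS order: [4, 1, 0, 2, 3]


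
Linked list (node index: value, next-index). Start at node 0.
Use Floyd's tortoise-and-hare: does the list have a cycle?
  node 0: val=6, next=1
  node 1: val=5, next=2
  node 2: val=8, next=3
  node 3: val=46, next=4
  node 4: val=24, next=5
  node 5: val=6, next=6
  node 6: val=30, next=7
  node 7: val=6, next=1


Floyd's tortoise (slow, +1) and hare (fast, +2):
  init: slow=0, fast=0
  step 1: slow=1, fast=2
  step 2: slow=2, fast=4
  step 3: slow=3, fast=6
  step 4: slow=4, fast=1
  step 5: slow=5, fast=3
  step 6: slow=6, fast=5
  step 7: slow=7, fast=7
  slow == fast at node 7: cycle detected

Cycle: yes


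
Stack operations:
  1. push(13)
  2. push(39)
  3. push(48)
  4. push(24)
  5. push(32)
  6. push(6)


push(13) -> [13]
push(39) -> [13, 39]
push(48) -> [13, 39, 48]
push(24) -> [13, 39, 48, 24]
push(32) -> [13, 39, 48, 24, 32]
push(6) -> [13, 39, 48, 24, 32, 6]

Final stack: [13, 39, 48, 24, 32, 6]


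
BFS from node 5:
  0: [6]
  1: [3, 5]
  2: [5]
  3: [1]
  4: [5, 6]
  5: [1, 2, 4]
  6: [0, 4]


Visit 5, enqueue [1, 2, 4]
Visit 1, enqueue [3]
Visit 2, enqueue []
Visit 4, enqueue [6]
Visit 3, enqueue []
Visit 6, enqueue [0]
Visit 0, enqueue []

BFS order: [5, 1, 2, 4, 3, 6, 0]


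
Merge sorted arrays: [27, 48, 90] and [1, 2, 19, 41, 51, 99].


Take 1 from B
Take 2 from B
Take 19 from B
Take 27 from A
Take 41 from B
Take 48 from A
Take 51 from B
Take 90 from A

Merged: [1, 2, 19, 27, 41, 48, 51, 90, 99]


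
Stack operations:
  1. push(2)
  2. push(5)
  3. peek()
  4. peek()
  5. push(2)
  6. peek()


push(2) -> [2]
push(5) -> [2, 5]
peek()->5
peek()->5
push(2) -> [2, 5, 2]
peek()->2

Final stack: [2, 5, 2]


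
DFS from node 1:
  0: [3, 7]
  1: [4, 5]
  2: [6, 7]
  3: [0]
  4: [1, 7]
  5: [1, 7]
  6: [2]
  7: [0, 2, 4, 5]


Visit 1, push [5, 4]
Visit 4, push [7]
Visit 7, push [5, 2, 0]
Visit 0, push [3]
Visit 3, push []
Visit 2, push [6]
Visit 6, push []
Visit 5, push []

DFS order: [1, 4, 7, 0, 3, 2, 6, 5]


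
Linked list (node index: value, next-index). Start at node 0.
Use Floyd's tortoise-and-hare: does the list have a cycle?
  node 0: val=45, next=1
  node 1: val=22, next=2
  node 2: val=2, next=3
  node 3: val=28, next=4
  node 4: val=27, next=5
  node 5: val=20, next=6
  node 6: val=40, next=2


Floyd's tortoise (slow, +1) and hare (fast, +2):
  init: slow=0, fast=0
  step 1: slow=1, fast=2
  step 2: slow=2, fast=4
  step 3: slow=3, fast=6
  step 4: slow=4, fast=3
  step 5: slow=5, fast=5
  slow == fast at node 5: cycle detected

Cycle: yes


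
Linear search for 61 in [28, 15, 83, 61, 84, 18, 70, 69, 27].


i=0: 28!=61
i=1: 15!=61
i=2: 83!=61
i=3: 61==61 found!

Found at 3, 4 comps


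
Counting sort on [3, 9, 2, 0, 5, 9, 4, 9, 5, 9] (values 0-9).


Input: [3, 9, 2, 0, 5, 9, 4, 9, 5, 9]
Counts: [1, 0, 1, 1, 1, 2, 0, 0, 0, 4]

Sorted: [0, 2, 3, 4, 5, 5, 9, 9, 9, 9]


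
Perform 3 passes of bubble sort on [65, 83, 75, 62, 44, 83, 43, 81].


Initial: [65, 83, 75, 62, 44, 83, 43, 81]
Pass 1: [65, 75, 62, 44, 83, 43, 81, 83] (5 swaps)
Pass 2: [65, 62, 44, 75, 43, 81, 83, 83] (4 swaps)
Pass 3: [62, 44, 65, 43, 75, 81, 83, 83] (3 swaps)

After 3 passes: [62, 44, 65, 43, 75, 81, 83, 83]


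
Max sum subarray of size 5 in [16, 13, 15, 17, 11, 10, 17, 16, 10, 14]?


[0:5]: 72
[1:6]: 66
[2:7]: 70
[3:8]: 71
[4:9]: 64
[5:10]: 67

Max: 72 at [0:5]


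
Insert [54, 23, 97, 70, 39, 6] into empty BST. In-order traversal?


Insert 54: root
Insert 23: L from 54
Insert 97: R from 54
Insert 70: R from 54 -> L from 97
Insert 39: L from 54 -> R from 23
Insert 6: L from 54 -> L from 23

In-order: [6, 23, 39, 54, 70, 97]


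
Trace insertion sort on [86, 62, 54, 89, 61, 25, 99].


Initial: [86, 62, 54, 89, 61, 25, 99]
Insert 62: [62, 86, 54, 89, 61, 25, 99]
Insert 54: [54, 62, 86, 89, 61, 25, 99]
Insert 89: [54, 62, 86, 89, 61, 25, 99]
Insert 61: [54, 61, 62, 86, 89, 25, 99]
Insert 25: [25, 54, 61, 62, 86, 89, 99]
Insert 99: [25, 54, 61, 62, 86, 89, 99]

Sorted: [25, 54, 61, 62, 86, 89, 99]


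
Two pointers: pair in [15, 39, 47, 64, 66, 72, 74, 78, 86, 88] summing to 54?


lo=0(15)+hi=9(88)=103
lo=0(15)+hi=8(86)=101
lo=0(15)+hi=7(78)=93
lo=0(15)+hi=6(74)=89
lo=0(15)+hi=5(72)=87
lo=0(15)+hi=4(66)=81
lo=0(15)+hi=3(64)=79
lo=0(15)+hi=2(47)=62
lo=0(15)+hi=1(39)=54

Yes: 15+39=54


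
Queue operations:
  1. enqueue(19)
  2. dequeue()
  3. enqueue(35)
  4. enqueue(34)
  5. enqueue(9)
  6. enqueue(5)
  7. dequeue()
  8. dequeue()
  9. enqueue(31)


enqueue(19) -> [19]
dequeue()->19, []
enqueue(35) -> [35]
enqueue(34) -> [35, 34]
enqueue(9) -> [35, 34, 9]
enqueue(5) -> [35, 34, 9, 5]
dequeue()->35, [34, 9, 5]
dequeue()->34, [9, 5]
enqueue(31) -> [9, 5, 31]

Final queue: [9, 5, 31]


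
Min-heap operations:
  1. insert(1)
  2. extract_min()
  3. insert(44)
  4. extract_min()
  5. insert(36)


insert(1) -> [1]
extract_min()->1, []
insert(44) -> [44]
extract_min()->44, []
insert(36) -> [36]

Final heap: [36]


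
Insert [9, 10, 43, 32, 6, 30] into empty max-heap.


Insert 9: [9]
Insert 10: [10, 9]
Insert 43: [43, 9, 10]
Insert 32: [43, 32, 10, 9]
Insert 6: [43, 32, 10, 9, 6]
Insert 30: [43, 32, 30, 9, 6, 10]

Final heap: [43, 32, 30, 9, 6, 10]


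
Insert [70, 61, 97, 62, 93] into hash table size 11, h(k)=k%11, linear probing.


Insert 70: h=4 -> slot 4
Insert 61: h=6 -> slot 6
Insert 97: h=9 -> slot 9
Insert 62: h=7 -> slot 7
Insert 93: h=5 -> slot 5

Table: [None, None, None, None, 70, 93, 61, 62, None, 97, None]


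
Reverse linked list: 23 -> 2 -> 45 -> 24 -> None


Step 1: curr=23, set curr.next=prev(None) | reversed so far: 23
Step 2: curr=2, set curr.next=prev(23) | reversed so far: 2 -> 23
Step 3: curr=45, set curr.next=prev(2) | reversed so far: 45 -> 2 -> 23
Step 4: curr=24, set curr.next=prev(45) | reversed so far: 24 -> 45 -> 2 -> 23

24 -> 45 -> 2 -> 23 -> None


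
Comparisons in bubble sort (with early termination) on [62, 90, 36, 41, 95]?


Algorithm: bubble sort (with early termination)
Input: [62, 90, 36, 41, 95]
Sorted: [36, 41, 62, 90, 95]

9


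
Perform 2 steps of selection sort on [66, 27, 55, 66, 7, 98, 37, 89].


Initial: [66, 27, 55, 66, 7, 98, 37, 89]
Step 1: min=7 at 4
  Swap: [7, 27, 55, 66, 66, 98, 37, 89]
Step 2: min=27 at 1
  Swap: [7, 27, 55, 66, 66, 98, 37, 89]

After 2 steps: [7, 27, 55, 66, 66, 98, 37, 89]


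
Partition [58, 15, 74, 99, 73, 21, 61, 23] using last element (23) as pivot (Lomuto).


Pivot: 23
  15 <= 23: swap -> [15, 58, 74, 99, 73, 21, 61, 23]
  21 <= 23: swap -> [15, 21, 74, 99, 73, 58, 61, 23]
Place pivot at 2: [15, 21, 23, 99, 73, 58, 61, 74]

Partitioned: [15, 21, 23, 99, 73, 58, 61, 74]


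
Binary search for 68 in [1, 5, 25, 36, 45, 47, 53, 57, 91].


Step 1: lo=0, hi=8, mid=4, val=45
Step 2: lo=5, hi=8, mid=6, val=53
Step 3: lo=7, hi=8, mid=7, val=57
Step 4: lo=8, hi=8, mid=8, val=91

Not found


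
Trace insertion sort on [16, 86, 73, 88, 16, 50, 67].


Initial: [16, 86, 73, 88, 16, 50, 67]
Insert 86: [16, 86, 73, 88, 16, 50, 67]
Insert 73: [16, 73, 86, 88, 16, 50, 67]
Insert 88: [16, 73, 86, 88, 16, 50, 67]
Insert 16: [16, 16, 73, 86, 88, 50, 67]
Insert 50: [16, 16, 50, 73, 86, 88, 67]
Insert 67: [16, 16, 50, 67, 73, 86, 88]

Sorted: [16, 16, 50, 67, 73, 86, 88]


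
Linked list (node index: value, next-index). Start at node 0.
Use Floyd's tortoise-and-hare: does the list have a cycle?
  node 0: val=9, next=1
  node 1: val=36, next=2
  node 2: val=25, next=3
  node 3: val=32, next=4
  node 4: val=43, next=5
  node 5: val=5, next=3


Floyd's tortoise (slow, +1) and hare (fast, +2):
  init: slow=0, fast=0
  step 1: slow=1, fast=2
  step 2: slow=2, fast=4
  step 3: slow=3, fast=3
  slow == fast at node 3: cycle detected

Cycle: yes


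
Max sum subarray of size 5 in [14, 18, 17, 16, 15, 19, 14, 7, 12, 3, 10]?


[0:5]: 80
[1:6]: 85
[2:7]: 81
[3:8]: 71
[4:9]: 67
[5:10]: 55
[6:11]: 46

Max: 85 at [1:6]


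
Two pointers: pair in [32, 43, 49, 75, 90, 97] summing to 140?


lo=0(32)+hi=5(97)=129
lo=1(43)+hi=5(97)=140

Yes: 43+97=140


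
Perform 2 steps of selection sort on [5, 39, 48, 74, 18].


Initial: [5, 39, 48, 74, 18]
Step 1: min=5 at 0
  Swap: [5, 39, 48, 74, 18]
Step 2: min=18 at 4
  Swap: [5, 18, 48, 74, 39]

After 2 steps: [5, 18, 48, 74, 39]


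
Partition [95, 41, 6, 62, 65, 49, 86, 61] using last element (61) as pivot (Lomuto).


Pivot: 61
  41 <= 61: swap -> [41, 95, 6, 62, 65, 49, 86, 61]
  6 <= 61: swap -> [41, 6, 95, 62, 65, 49, 86, 61]
  49 <= 61: swap -> [41, 6, 49, 62, 65, 95, 86, 61]
Place pivot at 3: [41, 6, 49, 61, 65, 95, 86, 62]

Partitioned: [41, 6, 49, 61, 65, 95, 86, 62]


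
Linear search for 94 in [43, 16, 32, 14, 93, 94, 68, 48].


i=0: 43!=94
i=1: 16!=94
i=2: 32!=94
i=3: 14!=94
i=4: 93!=94
i=5: 94==94 found!

Found at 5, 6 comps


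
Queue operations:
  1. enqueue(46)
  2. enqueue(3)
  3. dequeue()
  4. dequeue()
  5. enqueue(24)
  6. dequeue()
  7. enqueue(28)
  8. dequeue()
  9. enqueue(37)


enqueue(46) -> [46]
enqueue(3) -> [46, 3]
dequeue()->46, [3]
dequeue()->3, []
enqueue(24) -> [24]
dequeue()->24, []
enqueue(28) -> [28]
dequeue()->28, []
enqueue(37) -> [37]

Final queue: [37]


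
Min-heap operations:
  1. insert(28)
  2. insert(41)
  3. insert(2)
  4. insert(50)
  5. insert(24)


insert(28) -> [28]
insert(41) -> [28, 41]
insert(2) -> [2, 41, 28]
insert(50) -> [2, 41, 28, 50]
insert(24) -> [2, 24, 28, 50, 41]

Final heap: [2, 24, 28, 50, 41]


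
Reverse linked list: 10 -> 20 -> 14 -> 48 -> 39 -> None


Step 1: curr=10, set curr.next=prev(None) | reversed so far: 10
Step 2: curr=20, set curr.next=prev(10) | reversed so far: 20 -> 10
Step 3: curr=14, set curr.next=prev(20) | reversed so far: 14 -> 20 -> 10
Step 4: curr=48, set curr.next=prev(14) | reversed so far: 48 -> 14 -> 20 -> 10
Step 5: curr=39, set curr.next=prev(48) | reversed so far: 39 -> 48 -> 14 -> 20 -> 10

39 -> 48 -> 14 -> 20 -> 10 -> None


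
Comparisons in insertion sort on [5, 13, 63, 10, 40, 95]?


Algorithm: insertion sort
Input: [5, 13, 63, 10, 40, 95]
Sorted: [5, 10, 13, 40, 63, 95]

8


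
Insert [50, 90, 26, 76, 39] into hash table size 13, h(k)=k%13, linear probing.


Insert 50: h=11 -> slot 11
Insert 90: h=12 -> slot 12
Insert 26: h=0 -> slot 0
Insert 76: h=11, 3 probes -> slot 1
Insert 39: h=0, 2 probes -> slot 2

Table: [26, 76, 39, None, None, None, None, None, None, None, None, 50, 90]


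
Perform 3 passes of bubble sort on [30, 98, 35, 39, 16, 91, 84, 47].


Initial: [30, 98, 35, 39, 16, 91, 84, 47]
Pass 1: [30, 35, 39, 16, 91, 84, 47, 98] (6 swaps)
Pass 2: [30, 35, 16, 39, 84, 47, 91, 98] (3 swaps)
Pass 3: [30, 16, 35, 39, 47, 84, 91, 98] (2 swaps)

After 3 passes: [30, 16, 35, 39, 47, 84, 91, 98]


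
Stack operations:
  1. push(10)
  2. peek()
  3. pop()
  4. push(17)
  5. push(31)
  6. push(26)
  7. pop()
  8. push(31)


push(10) -> [10]
peek()->10
pop()->10, []
push(17) -> [17]
push(31) -> [17, 31]
push(26) -> [17, 31, 26]
pop()->26, [17, 31]
push(31) -> [17, 31, 31]

Final stack: [17, 31, 31]


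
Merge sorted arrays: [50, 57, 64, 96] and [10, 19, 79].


Take 10 from B
Take 19 from B
Take 50 from A
Take 57 from A
Take 64 from A
Take 79 from B

Merged: [10, 19, 50, 57, 64, 79, 96]


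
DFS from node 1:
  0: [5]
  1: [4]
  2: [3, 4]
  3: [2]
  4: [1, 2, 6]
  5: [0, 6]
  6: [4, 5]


Visit 1, push [4]
Visit 4, push [6, 2]
Visit 2, push [3]
Visit 3, push []
Visit 6, push [5]
Visit 5, push [0]
Visit 0, push []

DFS order: [1, 4, 2, 3, 6, 5, 0]


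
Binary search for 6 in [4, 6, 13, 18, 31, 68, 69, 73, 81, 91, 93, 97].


Step 1: lo=0, hi=11, mid=5, val=68
Step 2: lo=0, hi=4, mid=2, val=13
Step 3: lo=0, hi=1, mid=0, val=4
Step 4: lo=1, hi=1, mid=1, val=6

Found at index 1


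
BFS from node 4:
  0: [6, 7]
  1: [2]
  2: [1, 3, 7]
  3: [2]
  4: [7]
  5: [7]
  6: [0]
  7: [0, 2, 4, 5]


Visit 4, enqueue [7]
Visit 7, enqueue [0, 2, 5]
Visit 0, enqueue [6]
Visit 2, enqueue [1, 3]
Visit 5, enqueue []
Visit 6, enqueue []
Visit 1, enqueue []
Visit 3, enqueue []

BFS order: [4, 7, 0, 2, 5, 6, 1, 3]


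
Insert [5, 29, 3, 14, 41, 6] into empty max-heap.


Insert 5: [5]
Insert 29: [29, 5]
Insert 3: [29, 5, 3]
Insert 14: [29, 14, 3, 5]
Insert 41: [41, 29, 3, 5, 14]
Insert 6: [41, 29, 6, 5, 14, 3]

Final heap: [41, 29, 6, 5, 14, 3]


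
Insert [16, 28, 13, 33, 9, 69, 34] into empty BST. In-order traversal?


Insert 16: root
Insert 28: R from 16
Insert 13: L from 16
Insert 33: R from 16 -> R from 28
Insert 9: L from 16 -> L from 13
Insert 69: R from 16 -> R from 28 -> R from 33
Insert 34: R from 16 -> R from 28 -> R from 33 -> L from 69

In-order: [9, 13, 16, 28, 33, 34, 69]


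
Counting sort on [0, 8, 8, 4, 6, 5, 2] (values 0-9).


Input: [0, 8, 8, 4, 6, 5, 2]
Counts: [1, 0, 1, 0, 1, 1, 1, 0, 2, 0]

Sorted: [0, 2, 4, 5, 6, 8, 8]


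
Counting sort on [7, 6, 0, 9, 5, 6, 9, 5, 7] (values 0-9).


Input: [7, 6, 0, 9, 5, 6, 9, 5, 7]
Counts: [1, 0, 0, 0, 0, 2, 2, 2, 0, 2]

Sorted: [0, 5, 5, 6, 6, 7, 7, 9, 9]


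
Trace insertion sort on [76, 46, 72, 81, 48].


Initial: [76, 46, 72, 81, 48]
Insert 46: [46, 76, 72, 81, 48]
Insert 72: [46, 72, 76, 81, 48]
Insert 81: [46, 72, 76, 81, 48]
Insert 48: [46, 48, 72, 76, 81]

Sorted: [46, 48, 72, 76, 81]


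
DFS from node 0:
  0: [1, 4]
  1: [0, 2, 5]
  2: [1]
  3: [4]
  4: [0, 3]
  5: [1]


Visit 0, push [4, 1]
Visit 1, push [5, 2]
Visit 2, push []
Visit 5, push []
Visit 4, push [3]
Visit 3, push []

DFS order: [0, 1, 2, 5, 4, 3]


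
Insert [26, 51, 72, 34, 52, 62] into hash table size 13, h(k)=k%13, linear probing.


Insert 26: h=0 -> slot 0
Insert 51: h=12 -> slot 12
Insert 72: h=7 -> slot 7
Insert 34: h=8 -> slot 8
Insert 52: h=0, 1 probes -> slot 1
Insert 62: h=10 -> slot 10

Table: [26, 52, None, None, None, None, None, 72, 34, None, 62, None, 51]


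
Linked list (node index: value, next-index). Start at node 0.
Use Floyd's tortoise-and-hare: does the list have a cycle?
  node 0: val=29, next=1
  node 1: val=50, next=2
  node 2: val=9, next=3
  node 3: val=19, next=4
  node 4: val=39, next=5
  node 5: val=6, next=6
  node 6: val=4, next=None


Floyd's tortoise (slow, +1) and hare (fast, +2):
  init: slow=0, fast=0
  step 1: slow=1, fast=2
  step 2: slow=2, fast=4
  step 3: slow=3, fast=6
  step 4: fast -> None, no cycle

Cycle: no


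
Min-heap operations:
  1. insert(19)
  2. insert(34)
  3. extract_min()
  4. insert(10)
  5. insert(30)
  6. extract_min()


insert(19) -> [19]
insert(34) -> [19, 34]
extract_min()->19, [34]
insert(10) -> [10, 34]
insert(30) -> [10, 34, 30]
extract_min()->10, [30, 34]

Final heap: [30, 34]


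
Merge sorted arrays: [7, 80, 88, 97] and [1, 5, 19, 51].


Take 1 from B
Take 5 from B
Take 7 from A
Take 19 from B
Take 51 from B

Merged: [1, 5, 7, 19, 51, 80, 88, 97]


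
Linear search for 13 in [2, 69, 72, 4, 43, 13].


i=0: 2!=13
i=1: 69!=13
i=2: 72!=13
i=3: 4!=13
i=4: 43!=13
i=5: 13==13 found!

Found at 5, 6 comps


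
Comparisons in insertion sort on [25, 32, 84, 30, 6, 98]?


Algorithm: insertion sort
Input: [25, 32, 84, 30, 6, 98]
Sorted: [6, 25, 30, 32, 84, 98]

10


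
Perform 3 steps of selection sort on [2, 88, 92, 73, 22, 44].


Initial: [2, 88, 92, 73, 22, 44]
Step 1: min=2 at 0
  Swap: [2, 88, 92, 73, 22, 44]
Step 2: min=22 at 4
  Swap: [2, 22, 92, 73, 88, 44]
Step 3: min=44 at 5
  Swap: [2, 22, 44, 73, 88, 92]

After 3 steps: [2, 22, 44, 73, 88, 92]


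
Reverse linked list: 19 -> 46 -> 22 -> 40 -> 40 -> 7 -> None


Step 1: curr=19, set curr.next=prev(None) | reversed so far: 19
Step 2: curr=46, set curr.next=prev(19) | reversed so far: 46 -> 19
Step 3: curr=22, set curr.next=prev(46) | reversed so far: 22 -> 46 -> 19
Step 4: curr=40, set curr.next=prev(22) | reversed so far: 40 -> 22 -> 46 -> 19
Step 5: curr=40, set curr.next=prev(40) | reversed so far: 40 -> 40 -> 22 -> 46 -> 19
Step 6: curr=7, set curr.next=prev(40) | reversed so far: 7 -> 40 -> 40 -> 22 -> 46 -> 19

7 -> 40 -> 40 -> 22 -> 46 -> 19 -> None


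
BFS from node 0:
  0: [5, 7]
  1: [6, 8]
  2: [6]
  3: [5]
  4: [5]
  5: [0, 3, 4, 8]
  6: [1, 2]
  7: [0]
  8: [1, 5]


Visit 0, enqueue [5, 7]
Visit 5, enqueue [3, 4, 8]
Visit 7, enqueue []
Visit 3, enqueue []
Visit 4, enqueue []
Visit 8, enqueue [1]
Visit 1, enqueue [6]
Visit 6, enqueue [2]
Visit 2, enqueue []

BFS order: [0, 5, 7, 3, 4, 8, 1, 6, 2]


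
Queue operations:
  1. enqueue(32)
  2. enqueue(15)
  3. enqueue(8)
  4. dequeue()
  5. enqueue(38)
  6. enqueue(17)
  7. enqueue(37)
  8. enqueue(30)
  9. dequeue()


enqueue(32) -> [32]
enqueue(15) -> [32, 15]
enqueue(8) -> [32, 15, 8]
dequeue()->32, [15, 8]
enqueue(38) -> [15, 8, 38]
enqueue(17) -> [15, 8, 38, 17]
enqueue(37) -> [15, 8, 38, 17, 37]
enqueue(30) -> [15, 8, 38, 17, 37, 30]
dequeue()->15, [8, 38, 17, 37, 30]

Final queue: [8, 38, 17, 37, 30]


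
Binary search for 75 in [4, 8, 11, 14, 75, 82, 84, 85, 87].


Step 1: lo=0, hi=8, mid=4, val=75

Found at index 4


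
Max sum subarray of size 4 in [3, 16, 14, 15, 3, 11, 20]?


[0:4]: 48
[1:5]: 48
[2:6]: 43
[3:7]: 49

Max: 49 at [3:7]


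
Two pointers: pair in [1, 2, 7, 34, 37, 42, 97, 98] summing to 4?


lo=0(1)+hi=7(98)=99
lo=0(1)+hi=6(97)=98
lo=0(1)+hi=5(42)=43
lo=0(1)+hi=4(37)=38
lo=0(1)+hi=3(34)=35
lo=0(1)+hi=2(7)=8
lo=0(1)+hi=1(2)=3

No pair found


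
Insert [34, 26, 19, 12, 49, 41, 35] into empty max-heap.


Insert 34: [34]
Insert 26: [34, 26]
Insert 19: [34, 26, 19]
Insert 12: [34, 26, 19, 12]
Insert 49: [49, 34, 19, 12, 26]
Insert 41: [49, 34, 41, 12, 26, 19]
Insert 35: [49, 34, 41, 12, 26, 19, 35]

Final heap: [49, 34, 41, 12, 26, 19, 35]


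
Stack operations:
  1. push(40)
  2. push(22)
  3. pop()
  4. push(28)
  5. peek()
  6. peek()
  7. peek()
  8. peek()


push(40) -> [40]
push(22) -> [40, 22]
pop()->22, [40]
push(28) -> [40, 28]
peek()->28
peek()->28
peek()->28
peek()->28

Final stack: [40, 28]


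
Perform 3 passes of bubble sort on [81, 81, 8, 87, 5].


Initial: [81, 81, 8, 87, 5]
Pass 1: [81, 8, 81, 5, 87] (2 swaps)
Pass 2: [8, 81, 5, 81, 87] (2 swaps)
Pass 3: [8, 5, 81, 81, 87] (1 swaps)

After 3 passes: [8, 5, 81, 81, 87]


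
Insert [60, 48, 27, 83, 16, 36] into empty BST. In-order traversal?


Insert 60: root
Insert 48: L from 60
Insert 27: L from 60 -> L from 48
Insert 83: R from 60
Insert 16: L from 60 -> L from 48 -> L from 27
Insert 36: L from 60 -> L from 48 -> R from 27

In-order: [16, 27, 36, 48, 60, 83]


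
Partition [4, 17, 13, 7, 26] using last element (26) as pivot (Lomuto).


Pivot: 26
  4 <= 26: advance i (no swap)
  17 <= 26: advance i (no swap)
  13 <= 26: advance i (no swap)
  7 <= 26: advance i (no swap)
Place pivot at 4: [4, 17, 13, 7, 26]

Partitioned: [4, 17, 13, 7, 26]


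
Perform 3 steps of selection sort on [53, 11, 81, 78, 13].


Initial: [53, 11, 81, 78, 13]
Step 1: min=11 at 1
  Swap: [11, 53, 81, 78, 13]
Step 2: min=13 at 4
  Swap: [11, 13, 81, 78, 53]
Step 3: min=53 at 4
  Swap: [11, 13, 53, 78, 81]

After 3 steps: [11, 13, 53, 78, 81]


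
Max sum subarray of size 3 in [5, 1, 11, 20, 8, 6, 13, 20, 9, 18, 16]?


[0:3]: 17
[1:4]: 32
[2:5]: 39
[3:6]: 34
[4:7]: 27
[5:8]: 39
[6:9]: 42
[7:10]: 47
[8:11]: 43

Max: 47 at [7:10]


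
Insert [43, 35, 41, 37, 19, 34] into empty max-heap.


Insert 43: [43]
Insert 35: [43, 35]
Insert 41: [43, 35, 41]
Insert 37: [43, 37, 41, 35]
Insert 19: [43, 37, 41, 35, 19]
Insert 34: [43, 37, 41, 35, 19, 34]

Final heap: [43, 37, 41, 35, 19, 34]


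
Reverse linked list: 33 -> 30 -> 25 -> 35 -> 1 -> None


Step 1: curr=33, set curr.next=prev(None) | reversed so far: 33
Step 2: curr=30, set curr.next=prev(33) | reversed so far: 30 -> 33
Step 3: curr=25, set curr.next=prev(30) | reversed so far: 25 -> 30 -> 33
Step 4: curr=35, set curr.next=prev(25) | reversed so far: 35 -> 25 -> 30 -> 33
Step 5: curr=1, set curr.next=prev(35) | reversed so far: 1 -> 35 -> 25 -> 30 -> 33

1 -> 35 -> 25 -> 30 -> 33 -> None


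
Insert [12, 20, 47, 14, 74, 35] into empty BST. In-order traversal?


Insert 12: root
Insert 20: R from 12
Insert 47: R from 12 -> R from 20
Insert 14: R from 12 -> L from 20
Insert 74: R from 12 -> R from 20 -> R from 47
Insert 35: R from 12 -> R from 20 -> L from 47

In-order: [12, 14, 20, 35, 47, 74]


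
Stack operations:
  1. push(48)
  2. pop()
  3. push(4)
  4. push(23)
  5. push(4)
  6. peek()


push(48) -> [48]
pop()->48, []
push(4) -> [4]
push(23) -> [4, 23]
push(4) -> [4, 23, 4]
peek()->4

Final stack: [4, 23, 4]


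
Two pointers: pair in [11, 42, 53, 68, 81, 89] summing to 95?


lo=0(11)+hi=5(89)=100
lo=0(11)+hi=4(81)=92
lo=1(42)+hi=4(81)=123
lo=1(42)+hi=3(68)=110
lo=1(42)+hi=2(53)=95

Yes: 42+53=95


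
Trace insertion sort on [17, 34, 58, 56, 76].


Initial: [17, 34, 58, 56, 76]
Insert 34: [17, 34, 58, 56, 76]
Insert 58: [17, 34, 58, 56, 76]
Insert 56: [17, 34, 56, 58, 76]
Insert 76: [17, 34, 56, 58, 76]

Sorted: [17, 34, 56, 58, 76]


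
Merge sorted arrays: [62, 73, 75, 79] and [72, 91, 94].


Take 62 from A
Take 72 from B
Take 73 from A
Take 75 from A
Take 79 from A

Merged: [62, 72, 73, 75, 79, 91, 94]


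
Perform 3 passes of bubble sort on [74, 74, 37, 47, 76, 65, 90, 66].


Initial: [74, 74, 37, 47, 76, 65, 90, 66]
Pass 1: [74, 37, 47, 74, 65, 76, 66, 90] (4 swaps)
Pass 2: [37, 47, 74, 65, 74, 66, 76, 90] (4 swaps)
Pass 3: [37, 47, 65, 74, 66, 74, 76, 90] (2 swaps)

After 3 passes: [37, 47, 65, 74, 66, 74, 76, 90]


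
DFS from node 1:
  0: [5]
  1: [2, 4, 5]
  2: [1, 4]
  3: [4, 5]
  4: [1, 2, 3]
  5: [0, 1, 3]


Visit 1, push [5, 4, 2]
Visit 2, push [4]
Visit 4, push [3]
Visit 3, push [5]
Visit 5, push [0]
Visit 0, push []

DFS order: [1, 2, 4, 3, 5, 0]


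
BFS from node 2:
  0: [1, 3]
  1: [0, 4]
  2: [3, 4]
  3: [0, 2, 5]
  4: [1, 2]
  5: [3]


Visit 2, enqueue [3, 4]
Visit 3, enqueue [0, 5]
Visit 4, enqueue [1]
Visit 0, enqueue []
Visit 5, enqueue []
Visit 1, enqueue []

BFS order: [2, 3, 4, 0, 5, 1]


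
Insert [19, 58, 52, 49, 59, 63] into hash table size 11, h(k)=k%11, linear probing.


Insert 19: h=8 -> slot 8
Insert 58: h=3 -> slot 3
Insert 52: h=8, 1 probes -> slot 9
Insert 49: h=5 -> slot 5
Insert 59: h=4 -> slot 4
Insert 63: h=8, 2 probes -> slot 10

Table: [None, None, None, 58, 59, 49, None, None, 19, 52, 63]


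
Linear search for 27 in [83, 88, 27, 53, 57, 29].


i=0: 83!=27
i=1: 88!=27
i=2: 27==27 found!

Found at 2, 3 comps


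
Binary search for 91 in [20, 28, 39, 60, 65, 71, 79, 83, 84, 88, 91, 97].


Step 1: lo=0, hi=11, mid=5, val=71
Step 2: lo=6, hi=11, mid=8, val=84
Step 3: lo=9, hi=11, mid=10, val=91

Found at index 10


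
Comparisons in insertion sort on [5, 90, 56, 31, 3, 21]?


Algorithm: insertion sort
Input: [5, 90, 56, 31, 3, 21]
Sorted: [3, 5, 21, 31, 56, 90]

14


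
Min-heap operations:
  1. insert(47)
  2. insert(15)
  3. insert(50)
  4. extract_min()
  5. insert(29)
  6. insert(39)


insert(47) -> [47]
insert(15) -> [15, 47]
insert(50) -> [15, 47, 50]
extract_min()->15, [47, 50]
insert(29) -> [29, 50, 47]
insert(39) -> [29, 39, 47, 50]

Final heap: [29, 39, 47, 50]


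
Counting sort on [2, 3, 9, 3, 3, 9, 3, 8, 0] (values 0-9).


Input: [2, 3, 9, 3, 3, 9, 3, 8, 0]
Counts: [1, 0, 1, 4, 0, 0, 0, 0, 1, 2]

Sorted: [0, 2, 3, 3, 3, 3, 8, 9, 9]


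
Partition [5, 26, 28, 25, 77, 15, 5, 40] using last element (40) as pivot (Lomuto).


Pivot: 40
  5 <= 40: advance i (no swap)
  26 <= 40: advance i (no swap)
  28 <= 40: advance i (no swap)
  25 <= 40: advance i (no swap)
  15 <= 40: swap -> [5, 26, 28, 25, 15, 77, 5, 40]
  5 <= 40: swap -> [5, 26, 28, 25, 15, 5, 77, 40]
Place pivot at 6: [5, 26, 28, 25, 15, 5, 40, 77]

Partitioned: [5, 26, 28, 25, 15, 5, 40, 77]


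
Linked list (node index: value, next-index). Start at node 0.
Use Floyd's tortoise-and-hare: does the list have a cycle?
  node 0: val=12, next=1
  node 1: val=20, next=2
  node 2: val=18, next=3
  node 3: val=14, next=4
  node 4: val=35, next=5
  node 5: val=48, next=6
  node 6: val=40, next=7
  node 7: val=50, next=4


Floyd's tortoise (slow, +1) and hare (fast, +2):
  init: slow=0, fast=0
  step 1: slow=1, fast=2
  step 2: slow=2, fast=4
  step 3: slow=3, fast=6
  step 4: slow=4, fast=4
  slow == fast at node 4: cycle detected

Cycle: yes


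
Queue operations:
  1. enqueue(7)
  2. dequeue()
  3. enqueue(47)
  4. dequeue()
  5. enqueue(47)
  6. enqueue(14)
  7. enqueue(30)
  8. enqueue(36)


enqueue(7) -> [7]
dequeue()->7, []
enqueue(47) -> [47]
dequeue()->47, []
enqueue(47) -> [47]
enqueue(14) -> [47, 14]
enqueue(30) -> [47, 14, 30]
enqueue(36) -> [47, 14, 30, 36]

Final queue: [47, 14, 30, 36]


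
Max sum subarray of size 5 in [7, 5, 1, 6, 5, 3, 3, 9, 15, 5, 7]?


[0:5]: 24
[1:6]: 20
[2:7]: 18
[3:8]: 26
[4:9]: 35
[5:10]: 35
[6:11]: 39

Max: 39 at [6:11]


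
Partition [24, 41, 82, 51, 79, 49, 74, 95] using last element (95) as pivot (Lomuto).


Pivot: 95
  24 <= 95: advance i (no swap)
  41 <= 95: advance i (no swap)
  82 <= 95: advance i (no swap)
  51 <= 95: advance i (no swap)
  79 <= 95: advance i (no swap)
  49 <= 95: advance i (no swap)
  74 <= 95: advance i (no swap)
Place pivot at 7: [24, 41, 82, 51, 79, 49, 74, 95]

Partitioned: [24, 41, 82, 51, 79, 49, 74, 95]


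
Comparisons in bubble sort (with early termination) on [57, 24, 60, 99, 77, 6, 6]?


Algorithm: bubble sort (with early termination)
Input: [57, 24, 60, 99, 77, 6, 6]
Sorted: [6, 6, 24, 57, 60, 77, 99]

21


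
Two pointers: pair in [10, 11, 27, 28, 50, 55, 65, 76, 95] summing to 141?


lo=0(10)+hi=8(95)=105
lo=1(11)+hi=8(95)=106
lo=2(27)+hi=8(95)=122
lo=3(28)+hi=8(95)=123
lo=4(50)+hi=8(95)=145
lo=4(50)+hi=7(76)=126
lo=5(55)+hi=7(76)=131
lo=6(65)+hi=7(76)=141

Yes: 65+76=141


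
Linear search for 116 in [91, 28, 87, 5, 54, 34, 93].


i=0: 91!=116
i=1: 28!=116
i=2: 87!=116
i=3: 5!=116
i=4: 54!=116
i=5: 34!=116
i=6: 93!=116

Not found, 7 comps


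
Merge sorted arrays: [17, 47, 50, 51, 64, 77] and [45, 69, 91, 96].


Take 17 from A
Take 45 from B
Take 47 from A
Take 50 from A
Take 51 from A
Take 64 from A
Take 69 from B
Take 77 from A

Merged: [17, 45, 47, 50, 51, 64, 69, 77, 91, 96]


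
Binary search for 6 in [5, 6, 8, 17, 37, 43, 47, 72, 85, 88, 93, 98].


Step 1: lo=0, hi=11, mid=5, val=43
Step 2: lo=0, hi=4, mid=2, val=8
Step 3: lo=0, hi=1, mid=0, val=5
Step 4: lo=1, hi=1, mid=1, val=6

Found at index 1


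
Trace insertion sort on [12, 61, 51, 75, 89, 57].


Initial: [12, 61, 51, 75, 89, 57]
Insert 61: [12, 61, 51, 75, 89, 57]
Insert 51: [12, 51, 61, 75, 89, 57]
Insert 75: [12, 51, 61, 75, 89, 57]
Insert 89: [12, 51, 61, 75, 89, 57]
Insert 57: [12, 51, 57, 61, 75, 89]

Sorted: [12, 51, 57, 61, 75, 89]


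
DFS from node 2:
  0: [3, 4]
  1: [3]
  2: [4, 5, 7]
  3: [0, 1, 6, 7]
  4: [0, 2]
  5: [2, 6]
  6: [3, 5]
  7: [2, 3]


Visit 2, push [7, 5, 4]
Visit 4, push [0]
Visit 0, push [3]
Visit 3, push [7, 6, 1]
Visit 1, push []
Visit 6, push [5]
Visit 5, push []
Visit 7, push []

DFS order: [2, 4, 0, 3, 1, 6, 5, 7]


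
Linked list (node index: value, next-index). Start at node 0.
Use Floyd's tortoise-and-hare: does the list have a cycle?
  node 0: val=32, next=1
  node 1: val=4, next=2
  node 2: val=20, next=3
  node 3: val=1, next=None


Floyd's tortoise (slow, +1) and hare (fast, +2):
  init: slow=0, fast=0
  step 1: slow=1, fast=2
  step 2: fast 2->3->None, no cycle

Cycle: no


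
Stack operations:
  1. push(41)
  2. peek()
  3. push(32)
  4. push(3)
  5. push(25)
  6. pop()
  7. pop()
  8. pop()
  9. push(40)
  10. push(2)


push(41) -> [41]
peek()->41
push(32) -> [41, 32]
push(3) -> [41, 32, 3]
push(25) -> [41, 32, 3, 25]
pop()->25, [41, 32, 3]
pop()->3, [41, 32]
pop()->32, [41]
push(40) -> [41, 40]
push(2) -> [41, 40, 2]

Final stack: [41, 40, 2]


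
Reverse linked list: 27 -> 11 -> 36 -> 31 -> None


Step 1: curr=27, set curr.next=prev(None) | reversed so far: 27
Step 2: curr=11, set curr.next=prev(27) | reversed so far: 11 -> 27
Step 3: curr=36, set curr.next=prev(11) | reversed so far: 36 -> 11 -> 27
Step 4: curr=31, set curr.next=prev(36) | reversed so far: 31 -> 36 -> 11 -> 27

31 -> 36 -> 11 -> 27 -> None


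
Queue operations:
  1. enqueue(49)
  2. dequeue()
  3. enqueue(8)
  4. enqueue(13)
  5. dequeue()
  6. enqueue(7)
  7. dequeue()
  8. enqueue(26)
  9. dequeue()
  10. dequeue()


enqueue(49) -> [49]
dequeue()->49, []
enqueue(8) -> [8]
enqueue(13) -> [8, 13]
dequeue()->8, [13]
enqueue(7) -> [13, 7]
dequeue()->13, [7]
enqueue(26) -> [7, 26]
dequeue()->7, [26]
dequeue()->26, []

Final queue: []


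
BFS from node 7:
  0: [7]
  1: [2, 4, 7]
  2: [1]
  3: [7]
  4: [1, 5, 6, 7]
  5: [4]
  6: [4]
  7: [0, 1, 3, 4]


Visit 7, enqueue [0, 1, 3, 4]
Visit 0, enqueue []
Visit 1, enqueue [2]
Visit 3, enqueue []
Visit 4, enqueue [5, 6]
Visit 2, enqueue []
Visit 5, enqueue []
Visit 6, enqueue []

BFS order: [7, 0, 1, 3, 4, 2, 5, 6]


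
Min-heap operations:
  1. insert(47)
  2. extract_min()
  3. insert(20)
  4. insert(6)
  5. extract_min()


insert(47) -> [47]
extract_min()->47, []
insert(20) -> [20]
insert(6) -> [6, 20]
extract_min()->6, [20]

Final heap: [20]


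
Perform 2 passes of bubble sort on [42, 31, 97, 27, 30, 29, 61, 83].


Initial: [42, 31, 97, 27, 30, 29, 61, 83]
Pass 1: [31, 42, 27, 30, 29, 61, 83, 97] (6 swaps)
Pass 2: [31, 27, 30, 29, 42, 61, 83, 97] (3 swaps)

After 2 passes: [31, 27, 30, 29, 42, 61, 83, 97]


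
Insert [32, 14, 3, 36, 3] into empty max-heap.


Insert 32: [32]
Insert 14: [32, 14]
Insert 3: [32, 14, 3]
Insert 36: [36, 32, 3, 14]
Insert 3: [36, 32, 3, 14, 3]

Final heap: [36, 32, 3, 14, 3]


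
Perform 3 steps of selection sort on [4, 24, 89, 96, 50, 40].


Initial: [4, 24, 89, 96, 50, 40]
Step 1: min=4 at 0
  Swap: [4, 24, 89, 96, 50, 40]
Step 2: min=24 at 1
  Swap: [4, 24, 89, 96, 50, 40]
Step 3: min=40 at 5
  Swap: [4, 24, 40, 96, 50, 89]

After 3 steps: [4, 24, 40, 96, 50, 89]


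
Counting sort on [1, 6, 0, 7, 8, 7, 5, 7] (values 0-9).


Input: [1, 6, 0, 7, 8, 7, 5, 7]
Counts: [1, 1, 0, 0, 0, 1, 1, 3, 1, 0]

Sorted: [0, 1, 5, 6, 7, 7, 7, 8]


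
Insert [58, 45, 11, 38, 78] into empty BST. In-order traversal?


Insert 58: root
Insert 45: L from 58
Insert 11: L from 58 -> L from 45
Insert 38: L from 58 -> L from 45 -> R from 11
Insert 78: R from 58

In-order: [11, 38, 45, 58, 78]


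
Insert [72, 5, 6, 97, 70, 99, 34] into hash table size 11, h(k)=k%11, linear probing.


Insert 72: h=6 -> slot 6
Insert 5: h=5 -> slot 5
Insert 6: h=6, 1 probes -> slot 7
Insert 97: h=9 -> slot 9
Insert 70: h=4 -> slot 4
Insert 99: h=0 -> slot 0
Insert 34: h=1 -> slot 1

Table: [99, 34, None, None, 70, 5, 72, 6, None, 97, None]


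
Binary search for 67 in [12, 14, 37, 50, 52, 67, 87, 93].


Step 1: lo=0, hi=7, mid=3, val=50
Step 2: lo=4, hi=7, mid=5, val=67

Found at index 5


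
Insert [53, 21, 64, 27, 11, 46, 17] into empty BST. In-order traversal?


Insert 53: root
Insert 21: L from 53
Insert 64: R from 53
Insert 27: L from 53 -> R from 21
Insert 11: L from 53 -> L from 21
Insert 46: L from 53 -> R from 21 -> R from 27
Insert 17: L from 53 -> L from 21 -> R from 11

In-order: [11, 17, 21, 27, 46, 53, 64]


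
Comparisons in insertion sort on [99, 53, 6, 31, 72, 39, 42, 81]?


Algorithm: insertion sort
Input: [99, 53, 6, 31, 72, 39, 42, 81]
Sorted: [6, 31, 39, 42, 53, 72, 81, 99]

18


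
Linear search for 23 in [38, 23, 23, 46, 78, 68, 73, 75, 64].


i=0: 38!=23
i=1: 23==23 found!

Found at 1, 2 comps


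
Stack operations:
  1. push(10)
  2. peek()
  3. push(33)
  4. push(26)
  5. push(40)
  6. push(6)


push(10) -> [10]
peek()->10
push(33) -> [10, 33]
push(26) -> [10, 33, 26]
push(40) -> [10, 33, 26, 40]
push(6) -> [10, 33, 26, 40, 6]

Final stack: [10, 33, 26, 40, 6]


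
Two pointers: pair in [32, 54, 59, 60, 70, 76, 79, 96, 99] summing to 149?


lo=0(32)+hi=8(99)=131
lo=1(54)+hi=8(99)=153
lo=1(54)+hi=7(96)=150
lo=1(54)+hi=6(79)=133
lo=2(59)+hi=6(79)=138
lo=3(60)+hi=6(79)=139
lo=4(70)+hi=6(79)=149

Yes: 70+79=149


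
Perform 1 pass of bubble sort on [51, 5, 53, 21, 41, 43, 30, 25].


Initial: [51, 5, 53, 21, 41, 43, 30, 25]
Pass 1: [5, 51, 21, 41, 43, 30, 25, 53] (6 swaps)

After 1 pass: [5, 51, 21, 41, 43, 30, 25, 53]


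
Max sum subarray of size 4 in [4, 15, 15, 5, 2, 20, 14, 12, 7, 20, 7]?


[0:4]: 39
[1:5]: 37
[2:6]: 42
[3:7]: 41
[4:8]: 48
[5:9]: 53
[6:10]: 53
[7:11]: 46

Max: 53 at [5:9]


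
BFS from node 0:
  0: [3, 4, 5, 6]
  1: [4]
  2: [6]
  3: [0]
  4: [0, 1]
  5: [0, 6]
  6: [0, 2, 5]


Visit 0, enqueue [3, 4, 5, 6]
Visit 3, enqueue []
Visit 4, enqueue [1]
Visit 5, enqueue []
Visit 6, enqueue [2]
Visit 1, enqueue []
Visit 2, enqueue []

BFS order: [0, 3, 4, 5, 6, 1, 2]


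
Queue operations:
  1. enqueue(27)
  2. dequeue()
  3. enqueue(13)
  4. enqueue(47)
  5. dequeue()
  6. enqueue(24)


enqueue(27) -> [27]
dequeue()->27, []
enqueue(13) -> [13]
enqueue(47) -> [13, 47]
dequeue()->13, [47]
enqueue(24) -> [47, 24]

Final queue: [47, 24]


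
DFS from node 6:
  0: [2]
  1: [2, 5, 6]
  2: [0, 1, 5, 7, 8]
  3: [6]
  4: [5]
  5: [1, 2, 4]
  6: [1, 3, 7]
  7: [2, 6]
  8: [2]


Visit 6, push [7, 3, 1]
Visit 1, push [5, 2]
Visit 2, push [8, 7, 5, 0]
Visit 0, push []
Visit 5, push [4]
Visit 4, push []
Visit 7, push []
Visit 8, push []
Visit 3, push []

DFS order: [6, 1, 2, 0, 5, 4, 7, 8, 3]


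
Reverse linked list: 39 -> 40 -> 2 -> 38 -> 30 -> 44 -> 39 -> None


Step 1: curr=39, set curr.next=prev(None) | reversed so far: 39
Step 2: curr=40, set curr.next=prev(39) | reversed so far: 40 -> 39
Step 3: curr=2, set curr.next=prev(40) | reversed so far: 2 -> 40 -> 39
Step 4: curr=38, set curr.next=prev(2) | reversed so far: 38 -> 2 -> 40 -> 39
Step 5: curr=30, set curr.next=prev(38) | reversed so far: 30 -> 38 -> 2 -> 40 -> 39
Step 6: curr=44, set curr.next=prev(30) | reversed so far: 44 -> 30 -> 38 -> 2 -> 40 -> 39
Step 7: curr=39, set curr.next=prev(44) | reversed so far: 39 -> 44 -> 30 -> 38 -> 2 -> 40 -> 39

39 -> 44 -> 30 -> 38 -> 2 -> 40 -> 39 -> None


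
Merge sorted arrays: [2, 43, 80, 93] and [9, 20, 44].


Take 2 from A
Take 9 from B
Take 20 from B
Take 43 from A
Take 44 from B

Merged: [2, 9, 20, 43, 44, 80, 93]


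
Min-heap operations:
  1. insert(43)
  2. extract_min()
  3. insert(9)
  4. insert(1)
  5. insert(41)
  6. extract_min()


insert(43) -> [43]
extract_min()->43, []
insert(9) -> [9]
insert(1) -> [1, 9]
insert(41) -> [1, 9, 41]
extract_min()->1, [9, 41]

Final heap: [9, 41]


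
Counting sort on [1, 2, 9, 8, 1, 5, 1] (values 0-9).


Input: [1, 2, 9, 8, 1, 5, 1]
Counts: [0, 3, 1, 0, 0, 1, 0, 0, 1, 1]

Sorted: [1, 1, 1, 2, 5, 8, 9]


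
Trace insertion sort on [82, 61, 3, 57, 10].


Initial: [82, 61, 3, 57, 10]
Insert 61: [61, 82, 3, 57, 10]
Insert 3: [3, 61, 82, 57, 10]
Insert 57: [3, 57, 61, 82, 10]
Insert 10: [3, 10, 57, 61, 82]

Sorted: [3, 10, 57, 61, 82]


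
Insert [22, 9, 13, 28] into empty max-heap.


Insert 22: [22]
Insert 9: [22, 9]
Insert 13: [22, 9, 13]
Insert 28: [28, 22, 13, 9]

Final heap: [28, 22, 13, 9]


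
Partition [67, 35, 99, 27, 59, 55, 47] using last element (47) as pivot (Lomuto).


Pivot: 47
  35 <= 47: swap -> [35, 67, 99, 27, 59, 55, 47]
  27 <= 47: swap -> [35, 27, 99, 67, 59, 55, 47]
Place pivot at 2: [35, 27, 47, 67, 59, 55, 99]

Partitioned: [35, 27, 47, 67, 59, 55, 99]


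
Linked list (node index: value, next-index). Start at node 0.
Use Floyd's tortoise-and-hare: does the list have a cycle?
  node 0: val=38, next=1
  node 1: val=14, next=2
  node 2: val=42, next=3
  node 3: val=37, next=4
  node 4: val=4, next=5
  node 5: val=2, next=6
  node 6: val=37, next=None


Floyd's tortoise (slow, +1) and hare (fast, +2):
  init: slow=0, fast=0
  step 1: slow=1, fast=2
  step 2: slow=2, fast=4
  step 3: slow=3, fast=6
  step 4: fast -> None, no cycle

Cycle: no


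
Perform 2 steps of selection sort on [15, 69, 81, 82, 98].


Initial: [15, 69, 81, 82, 98]
Step 1: min=15 at 0
  Swap: [15, 69, 81, 82, 98]
Step 2: min=69 at 1
  Swap: [15, 69, 81, 82, 98]

After 2 steps: [15, 69, 81, 82, 98]


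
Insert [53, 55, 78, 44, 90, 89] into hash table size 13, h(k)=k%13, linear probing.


Insert 53: h=1 -> slot 1
Insert 55: h=3 -> slot 3
Insert 78: h=0 -> slot 0
Insert 44: h=5 -> slot 5
Insert 90: h=12 -> slot 12
Insert 89: h=11 -> slot 11

Table: [78, 53, None, 55, None, 44, None, None, None, None, None, 89, 90]
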